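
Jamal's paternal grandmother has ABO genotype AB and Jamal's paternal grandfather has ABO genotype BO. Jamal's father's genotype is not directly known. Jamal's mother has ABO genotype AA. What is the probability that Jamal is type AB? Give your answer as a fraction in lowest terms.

1/2

Jamal's father's ABO genotype from AB × BO: 1/4 AB, 1/4 AO, 1/4 BB, 1/4 BO.
Crossing each possibility with the mother AA and summing P(type AB): 1/4·1/2 + 1/4·0 + 1/4·1 + 1/4·1/2 = 1/2.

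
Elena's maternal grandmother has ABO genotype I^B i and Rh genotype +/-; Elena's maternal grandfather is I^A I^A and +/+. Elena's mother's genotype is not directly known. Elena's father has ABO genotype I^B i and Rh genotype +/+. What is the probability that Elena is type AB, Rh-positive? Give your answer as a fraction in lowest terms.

1/4

Elena's mother's ABO genotype from I^B i × I^A I^A: 1/2 I^A I^B, 1/2 I^A i.
Crossing each possibility with the father I^B i and summing P(type AB): 1/2·1/4 + 1/2·1/4 = 1/4.
Similarly for Rh via the mother's Rh distribution: P(Rh+) = 1.
Independent loci: 1/4 × 1 = 1/4.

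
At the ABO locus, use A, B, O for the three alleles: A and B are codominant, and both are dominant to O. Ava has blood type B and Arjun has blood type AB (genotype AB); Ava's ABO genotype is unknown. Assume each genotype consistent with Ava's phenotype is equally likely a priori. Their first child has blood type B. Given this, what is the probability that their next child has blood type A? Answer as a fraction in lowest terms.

1/8

Possible genotypes: Ava ∈ {BB, BO}; Arjun ∈ {AB}.
Weight each parental genotype pair by prior × P(type-B child):
  BB × AB: posterior weight 1/2; P(next child type A) = 0.
  BO × AB: posterior weight 1/2; P(next child type A) = 1/4.
Weighted sum = 1/8.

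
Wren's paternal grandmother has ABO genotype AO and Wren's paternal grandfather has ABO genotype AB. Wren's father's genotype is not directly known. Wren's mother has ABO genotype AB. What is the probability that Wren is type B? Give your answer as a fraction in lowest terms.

1/4

Wren's father's ABO genotype from AO × AB: 1/4 AA, 1/4 AB, 1/4 AO, 1/4 BO.
Crossing each possibility with the mother AB and summing P(type B): 1/4·0 + 1/4·1/4 + 1/4·1/4 + 1/4·1/2 = 1/4.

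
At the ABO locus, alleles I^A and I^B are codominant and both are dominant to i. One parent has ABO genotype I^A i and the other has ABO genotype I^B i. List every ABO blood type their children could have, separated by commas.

O, A, B, AB

Gametes from I^A i × I^B i give offspring ABO genotypes I^A I^B, I^A i, I^B i, i i, i.e. phenotypes O, A, B, AB.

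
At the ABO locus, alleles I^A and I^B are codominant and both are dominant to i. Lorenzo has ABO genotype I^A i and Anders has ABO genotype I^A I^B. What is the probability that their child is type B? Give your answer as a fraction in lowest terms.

1/4

ABO cross I^A i × I^A I^B → offspring phenotypes: 1/2 A, 1/4 B, 1/4 AB.
So P(type B) = 1/4.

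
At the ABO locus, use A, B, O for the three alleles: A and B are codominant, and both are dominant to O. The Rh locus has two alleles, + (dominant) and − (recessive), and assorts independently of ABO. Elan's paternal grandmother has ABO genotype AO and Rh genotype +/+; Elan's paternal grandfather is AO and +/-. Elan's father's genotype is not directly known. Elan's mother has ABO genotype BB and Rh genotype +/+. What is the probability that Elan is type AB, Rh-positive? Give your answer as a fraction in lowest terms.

1/2

Elan's father's ABO genotype from AO × AO: 1/4 AA, 1/2 AO, 1/4 OO.
Crossing each possibility with the mother BB and summing P(type AB): 1/4·1 + 1/2·1/2 + 1/4·0 = 1/2.
Similarly for Rh via the father's Rh distribution: P(Rh+) = 1.
Independent loci: 1/2 × 1 = 1/2.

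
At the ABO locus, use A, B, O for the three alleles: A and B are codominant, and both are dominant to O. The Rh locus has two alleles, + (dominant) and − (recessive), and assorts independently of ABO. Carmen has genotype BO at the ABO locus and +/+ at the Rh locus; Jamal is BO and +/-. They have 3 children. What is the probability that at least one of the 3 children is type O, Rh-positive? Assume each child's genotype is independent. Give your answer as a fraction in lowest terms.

37/64

ABO cross BO × BO → 1/4 O, 3/4 B.
Rh cross +/+ × +/- → 1 Rh+; so P(type O, Rh-positive) = 1/4 × 1 = 1/4 per child.
P(none) = (3/4)^3 = 27/64; P(at least one) = 1 − 27/64 = 37/64.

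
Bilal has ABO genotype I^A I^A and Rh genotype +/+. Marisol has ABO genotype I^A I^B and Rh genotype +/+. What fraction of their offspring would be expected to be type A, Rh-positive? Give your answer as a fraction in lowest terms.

ABO cross I^A I^A × I^A I^B → offspring phenotypes: 1/2 A, 1/2 AB.
Rh cross +/+ × +/+ → 1 Rh+.
Independent loci: P(type A, Rh-positive) = 1/2 × 1 = 1/2.

1/2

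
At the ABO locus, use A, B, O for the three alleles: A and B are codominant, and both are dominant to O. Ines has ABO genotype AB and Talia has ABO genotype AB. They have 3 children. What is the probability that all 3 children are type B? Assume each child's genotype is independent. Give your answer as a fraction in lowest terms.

1/64

ABO cross AB × AB → 1/4 A, 1/4 B, 1/2 AB.
So P(type B) = 1/4 per child.
All 3 independent: (1/4)^3 = 1/64.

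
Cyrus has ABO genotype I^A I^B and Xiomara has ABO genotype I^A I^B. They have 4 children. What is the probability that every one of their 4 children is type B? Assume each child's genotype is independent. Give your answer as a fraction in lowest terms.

ABO cross I^A I^B × I^A I^B → 1/4 A, 1/4 B, 1/2 AB.
So P(type B) = 1/4 per child.
All 4 independent: (1/4)^4 = 1/256.

1/256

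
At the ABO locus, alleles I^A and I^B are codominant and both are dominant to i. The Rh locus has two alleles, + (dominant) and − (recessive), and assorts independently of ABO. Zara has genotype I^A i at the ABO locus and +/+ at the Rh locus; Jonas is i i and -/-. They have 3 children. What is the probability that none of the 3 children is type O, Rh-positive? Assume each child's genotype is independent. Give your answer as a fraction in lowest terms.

ABO cross I^A i × i i → 1/2 O, 1/2 A.
Rh cross +/+ × -/- → 1 Rh+; so P(type O, Rh-positive) = 1/2 × 1 = 1/2 per child.
P(not type O, Rh-positive) = 1/2 for one child; (1/2)^3 = 1/8.

1/8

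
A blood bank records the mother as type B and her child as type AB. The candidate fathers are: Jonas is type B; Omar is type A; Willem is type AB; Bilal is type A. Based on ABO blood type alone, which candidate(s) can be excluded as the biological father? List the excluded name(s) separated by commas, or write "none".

Jonas

A candidate is excluded only if no genotype consistent with his phenotype could produce a type AB child with a type B mother.
Jonas (type B): no genotype consistent with that phenotype can produce a type-AB child with a type-B mother.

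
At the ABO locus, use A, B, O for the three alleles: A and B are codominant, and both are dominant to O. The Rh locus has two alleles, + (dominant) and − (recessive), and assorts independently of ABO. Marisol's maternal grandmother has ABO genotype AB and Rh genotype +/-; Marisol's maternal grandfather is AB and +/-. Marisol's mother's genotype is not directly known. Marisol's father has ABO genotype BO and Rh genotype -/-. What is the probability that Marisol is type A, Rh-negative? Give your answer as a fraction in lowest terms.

Marisol's mother's ABO genotype from AB × AB: 1/4 AA, 1/2 AB, 1/4 BB.
Crossing each possibility with the father BO and summing P(type A): 1/4·1/2 + 1/2·1/4 + 1/4·0 = 1/4.
Similarly for Rh via the mother's Rh distribution: P(Rh-) = 1/2.
Independent loci: 1/4 × 1/2 = 1/8.

1/8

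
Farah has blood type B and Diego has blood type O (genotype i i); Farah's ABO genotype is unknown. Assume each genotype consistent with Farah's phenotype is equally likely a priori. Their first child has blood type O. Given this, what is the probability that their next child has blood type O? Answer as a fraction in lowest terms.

1/2

Possible genotypes: Farah ∈ {I^B I^B, I^B i}; Diego ∈ {i i}.
Weight each parental genotype pair by prior × P(type-O child):
  I^B i × i i: posterior weight 1; P(next child type O) = 1/2.
Weighted sum = 1/2.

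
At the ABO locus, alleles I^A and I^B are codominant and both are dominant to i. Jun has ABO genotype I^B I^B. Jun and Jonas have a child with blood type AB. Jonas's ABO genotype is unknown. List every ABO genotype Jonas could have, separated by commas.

I^A I^A, I^A I^B, I^A i

For each candidate genotype of Jonas, check whether crossing it with I^B I^B can produce every observed child phenotype.
  I^A I^A → possible child types {AB} ✓
  I^A I^B → possible child types {B, AB} ✓
  I^A i → possible child types {B, AB} ✓
  I^B I^B → possible child types {B} ✗
  I^B i → possible child types {B} ✗
  i i → possible child types {B} ✗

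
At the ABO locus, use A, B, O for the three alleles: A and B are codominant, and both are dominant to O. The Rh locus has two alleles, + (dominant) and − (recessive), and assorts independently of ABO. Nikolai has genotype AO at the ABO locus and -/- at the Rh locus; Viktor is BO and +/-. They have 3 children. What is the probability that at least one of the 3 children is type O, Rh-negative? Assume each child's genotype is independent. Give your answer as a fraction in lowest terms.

169/512

ABO cross AO × BO → 1/4 O, 1/4 A, 1/4 B, 1/4 AB.
Rh cross -/- × +/- → 1/2 Rh+, 1/2 Rh-; so P(type O, Rh-negative) = 1/4 × 1/2 = 1/8 per child.
P(none) = (7/8)^3 = 343/512; P(at least one) = 1 − 343/512 = 169/512.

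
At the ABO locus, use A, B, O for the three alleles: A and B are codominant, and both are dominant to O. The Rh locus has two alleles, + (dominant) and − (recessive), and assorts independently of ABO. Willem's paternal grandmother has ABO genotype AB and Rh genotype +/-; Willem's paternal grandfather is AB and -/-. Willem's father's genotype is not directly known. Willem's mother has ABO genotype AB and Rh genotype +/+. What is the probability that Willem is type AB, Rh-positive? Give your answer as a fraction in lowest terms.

Willem's father's ABO genotype from AB × AB: 1/4 AA, 1/2 AB, 1/4 BB.
Crossing each possibility with the mother AB and summing P(type AB): 1/4·1/2 + 1/2·1/2 + 1/4·1/2 = 1/2.
Similarly for Rh via the father's Rh distribution: P(Rh+) = 1.
Independent loci: 1/2 × 1 = 1/2.

1/2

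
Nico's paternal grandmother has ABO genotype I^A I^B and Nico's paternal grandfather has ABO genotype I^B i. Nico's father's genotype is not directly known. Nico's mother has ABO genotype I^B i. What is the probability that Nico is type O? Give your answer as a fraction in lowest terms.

1/8

Nico's father's ABO genotype from I^A I^B × I^B i: 1/4 I^A I^B, 1/4 I^A i, 1/4 I^B I^B, 1/4 I^B i.
Crossing each possibility with the mother I^B i and summing P(type O): 1/4·0 + 1/4·1/4 + 1/4·0 + 1/4·1/4 = 1/8.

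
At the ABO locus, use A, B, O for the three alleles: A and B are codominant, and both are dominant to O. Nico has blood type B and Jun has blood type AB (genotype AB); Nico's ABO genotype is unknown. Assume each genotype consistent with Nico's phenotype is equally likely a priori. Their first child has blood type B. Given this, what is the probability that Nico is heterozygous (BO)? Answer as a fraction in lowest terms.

1/2

Possible genotypes: Nico ∈ {BB, BO}; Jun ∈ {AB}.
Weight each parental genotype pair by prior × P(type-B child):
  BB × AB: posterior weight 1/2.
  BO × AB: posterior weight 1/2.
Sum the posterior weight over pairs where Nico is BO: 1/2.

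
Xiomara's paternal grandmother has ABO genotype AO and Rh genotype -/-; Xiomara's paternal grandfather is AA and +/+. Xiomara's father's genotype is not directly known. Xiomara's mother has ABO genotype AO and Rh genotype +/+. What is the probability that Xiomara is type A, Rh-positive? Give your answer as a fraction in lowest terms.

Xiomara's father's ABO genotype from AO × AA: 1/2 AA, 1/2 AO.
Crossing each possibility with the mother AO and summing P(type A): 1/2·1 + 1/2·3/4 = 7/8.
Similarly for Rh via the father's Rh distribution: P(Rh+) = 1.
Independent loci: 7/8 × 1 = 7/8.

7/8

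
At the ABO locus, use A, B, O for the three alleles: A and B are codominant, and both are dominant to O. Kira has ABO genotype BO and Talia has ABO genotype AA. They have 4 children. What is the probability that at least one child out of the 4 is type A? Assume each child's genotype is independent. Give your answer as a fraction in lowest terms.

15/16

ABO cross BO × AA → 1/2 A, 1/2 AB.
So P(type A) = 1/2 per child.
P(none) = (1/2)^4 = 1/16; P(at least one) = 1 − 1/16 = 15/16.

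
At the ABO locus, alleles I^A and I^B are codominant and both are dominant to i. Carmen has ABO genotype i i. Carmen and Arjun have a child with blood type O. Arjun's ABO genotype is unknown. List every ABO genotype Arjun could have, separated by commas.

I^A i, I^B i, i i

For each candidate genotype of Arjun, check whether crossing it with i i can produce every observed child phenotype.
  I^A I^A → possible child types {A} ✗
  I^A I^B → possible child types {A, B} ✗
  I^A i → possible child types {O, A} ✓
  I^B I^B → possible child types {B} ✗
  I^B i → possible child types {O, B} ✓
  i i → possible child types {O} ✓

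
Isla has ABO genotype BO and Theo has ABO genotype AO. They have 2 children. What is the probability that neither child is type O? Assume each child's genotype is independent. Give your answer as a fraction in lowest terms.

9/16

ABO cross BO × AO → 1/4 O, 1/4 A, 1/4 B, 1/4 AB.
So P(type O) = 1/4 per child.
P(not type O) = 3/4 for one child; (3/4)^2 = 9/16.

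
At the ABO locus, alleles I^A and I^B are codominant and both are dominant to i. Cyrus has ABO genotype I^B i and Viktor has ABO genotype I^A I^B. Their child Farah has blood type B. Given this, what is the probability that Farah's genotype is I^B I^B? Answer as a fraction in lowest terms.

Cross I^B i × I^A I^B → 1/4 I^A I^B, 1/4 I^A i, 1/4 I^B I^B, 1/4 I^B i.
Type-B genotypes among offspring: I^B I^B (1/4), I^B i (1/4); total 1/2.
P(I^B I^B | type B) = (1/4) / (1/2) = 1/2.

1/2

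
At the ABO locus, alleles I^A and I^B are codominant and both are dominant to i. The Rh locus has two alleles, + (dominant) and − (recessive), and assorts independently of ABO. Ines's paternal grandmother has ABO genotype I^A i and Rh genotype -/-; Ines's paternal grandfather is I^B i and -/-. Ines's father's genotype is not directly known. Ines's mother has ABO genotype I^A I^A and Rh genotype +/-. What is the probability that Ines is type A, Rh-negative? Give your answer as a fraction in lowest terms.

Ines's father's ABO genotype from I^A i × I^B i: 1/4 I^A I^B, 1/4 I^A i, 1/4 I^B i, 1/4 i i.
Crossing each possibility with the mother I^A I^A and summing P(type A): 1/4·1/2 + 1/4·1 + 1/4·1/2 + 1/4·1 = 3/4.
Similarly for Rh via the father's Rh distribution: P(Rh-) = 1/2.
Independent loci: 3/4 × 1/2 = 3/8.

3/8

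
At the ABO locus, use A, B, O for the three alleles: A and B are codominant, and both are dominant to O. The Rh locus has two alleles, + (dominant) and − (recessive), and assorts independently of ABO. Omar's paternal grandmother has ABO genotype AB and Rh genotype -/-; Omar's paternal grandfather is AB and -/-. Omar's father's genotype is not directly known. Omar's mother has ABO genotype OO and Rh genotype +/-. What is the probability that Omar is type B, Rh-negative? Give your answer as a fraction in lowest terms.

1/4

Omar's father's ABO genotype from AB × AB: 1/4 AA, 1/2 AB, 1/4 BB.
Crossing each possibility with the mother OO and summing P(type B): 1/4·0 + 1/2·1/2 + 1/4·1 = 1/2.
Similarly for Rh via the father's Rh distribution: P(Rh-) = 1/2.
Independent loci: 1/2 × 1/2 = 1/4.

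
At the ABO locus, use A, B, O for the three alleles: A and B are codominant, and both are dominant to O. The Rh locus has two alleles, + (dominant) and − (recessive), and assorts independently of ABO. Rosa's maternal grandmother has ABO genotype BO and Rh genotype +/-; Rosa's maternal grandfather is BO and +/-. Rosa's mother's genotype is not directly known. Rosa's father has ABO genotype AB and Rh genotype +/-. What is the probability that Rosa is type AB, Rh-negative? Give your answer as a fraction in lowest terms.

Rosa's mother's ABO genotype from BO × BO: 1/4 BB, 1/2 BO, 1/4 OO.
Crossing each possibility with the father AB and summing P(type AB): 1/4·1/2 + 1/2·1/4 + 1/4·0 = 1/4.
Similarly for Rh via the mother's Rh distribution: P(Rh-) = 1/4.
Independent loci: 1/4 × 1/4 = 1/16.

1/16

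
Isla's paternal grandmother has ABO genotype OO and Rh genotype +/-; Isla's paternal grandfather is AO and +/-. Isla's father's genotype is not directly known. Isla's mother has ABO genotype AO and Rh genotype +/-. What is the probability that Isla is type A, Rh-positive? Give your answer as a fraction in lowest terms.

15/32

Isla's father's ABO genotype from OO × AO: 1/2 AO, 1/2 OO.
Crossing each possibility with the mother AO and summing P(type A): 1/2·3/4 + 1/2·1/2 = 5/8.
Similarly for Rh via the father's Rh distribution: P(Rh+) = 3/4.
Independent loci: 5/8 × 3/4 = 15/32.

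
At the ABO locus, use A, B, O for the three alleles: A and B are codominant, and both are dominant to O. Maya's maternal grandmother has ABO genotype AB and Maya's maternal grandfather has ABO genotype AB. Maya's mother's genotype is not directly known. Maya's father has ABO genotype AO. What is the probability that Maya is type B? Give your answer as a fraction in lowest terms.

1/4

Maya's mother's ABO genotype from AB × AB: 1/4 AA, 1/2 AB, 1/4 BB.
Crossing each possibility with the father AO and summing P(type B): 1/4·0 + 1/2·1/4 + 1/4·1/2 = 1/4.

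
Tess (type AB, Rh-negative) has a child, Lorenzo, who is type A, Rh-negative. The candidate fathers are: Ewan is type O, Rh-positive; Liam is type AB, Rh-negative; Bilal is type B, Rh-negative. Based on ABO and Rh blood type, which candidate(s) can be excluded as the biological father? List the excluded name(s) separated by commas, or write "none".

none

A candidate is excluded only if no genotype consistent with his phenotype could produce a type A, Rh-negative child with a type AB, Rh-negative mother.
Every candidate has at least one consistent genotype combination, so none can be excluded.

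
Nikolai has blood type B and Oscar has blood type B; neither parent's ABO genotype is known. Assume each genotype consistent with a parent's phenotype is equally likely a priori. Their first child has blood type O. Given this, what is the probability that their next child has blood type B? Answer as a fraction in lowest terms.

Possible genotypes: Nikolai ∈ {BB, BO}; Oscar ∈ {BB, BO}.
Weight each parental genotype pair by prior × P(type-O child):
  BO × BO: posterior weight 1; P(next child type B) = 3/4.
Weighted sum = 3/4.

3/4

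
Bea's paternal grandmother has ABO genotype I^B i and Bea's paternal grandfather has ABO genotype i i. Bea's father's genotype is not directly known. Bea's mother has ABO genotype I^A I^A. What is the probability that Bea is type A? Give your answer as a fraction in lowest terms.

3/4

Bea's father's ABO genotype from I^B i × i i: 1/2 I^B i, 1/2 i i.
Crossing each possibility with the mother I^A I^A and summing P(type A): 1/2·1/2 + 1/2·1 = 3/4.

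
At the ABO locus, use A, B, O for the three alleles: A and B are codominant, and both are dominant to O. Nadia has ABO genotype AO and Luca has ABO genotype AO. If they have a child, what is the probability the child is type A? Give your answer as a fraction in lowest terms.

3/4

ABO cross AO × AO → offspring phenotypes: 1/4 O, 3/4 A.
So P(type A) = 3/4.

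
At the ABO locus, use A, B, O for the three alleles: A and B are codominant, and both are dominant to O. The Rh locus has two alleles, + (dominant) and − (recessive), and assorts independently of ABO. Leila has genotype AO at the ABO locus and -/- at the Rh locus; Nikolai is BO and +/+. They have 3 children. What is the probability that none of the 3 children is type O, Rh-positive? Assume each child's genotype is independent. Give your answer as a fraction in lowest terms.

27/64

ABO cross AO × BO → 1/4 O, 1/4 A, 1/4 B, 1/4 AB.
Rh cross -/- × +/+ → 1 Rh+; so P(type O, Rh-positive) = 1/4 × 1 = 1/4 per child.
P(not type O, Rh-positive) = 3/4 for one child; (3/4)^3 = 27/64.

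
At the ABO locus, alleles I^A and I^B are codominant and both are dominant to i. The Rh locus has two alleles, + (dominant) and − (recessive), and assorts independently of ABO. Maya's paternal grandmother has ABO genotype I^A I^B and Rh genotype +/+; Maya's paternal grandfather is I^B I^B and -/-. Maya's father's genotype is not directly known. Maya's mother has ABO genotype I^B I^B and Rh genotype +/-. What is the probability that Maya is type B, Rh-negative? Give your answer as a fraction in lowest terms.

3/16

Maya's father's ABO genotype from I^A I^B × I^B I^B: 1/2 I^A I^B, 1/2 I^B I^B.
Crossing each possibility with the mother I^B I^B and summing P(type B): 1/2·1/2 + 1/2·1 = 3/4.
Similarly for Rh via the father's Rh distribution: P(Rh-) = 1/4.
Independent loci: 3/4 × 1/4 = 3/16.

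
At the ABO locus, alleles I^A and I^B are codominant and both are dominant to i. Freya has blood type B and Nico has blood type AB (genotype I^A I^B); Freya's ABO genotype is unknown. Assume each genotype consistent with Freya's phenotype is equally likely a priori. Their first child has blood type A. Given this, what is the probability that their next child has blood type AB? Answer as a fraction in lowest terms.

Possible genotypes: Freya ∈ {I^B I^B, I^B i}; Nico ∈ {I^A I^B}.
Weight each parental genotype pair by prior × P(type-A child):
  I^B i × I^A I^B: posterior weight 1; P(next child type AB) = 1/4.
Weighted sum = 1/4.

1/4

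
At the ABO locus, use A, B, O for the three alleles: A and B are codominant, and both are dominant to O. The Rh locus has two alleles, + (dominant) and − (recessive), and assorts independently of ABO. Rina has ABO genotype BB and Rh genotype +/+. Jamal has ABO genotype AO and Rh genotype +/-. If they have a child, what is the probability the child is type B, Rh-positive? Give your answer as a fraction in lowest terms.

1/2

ABO cross BB × AO → offspring phenotypes: 1/2 B, 1/2 AB.
Rh cross +/+ × +/- → 1 Rh+.
Independent loci: P(type B, Rh-positive) = 1/2 × 1 = 1/2.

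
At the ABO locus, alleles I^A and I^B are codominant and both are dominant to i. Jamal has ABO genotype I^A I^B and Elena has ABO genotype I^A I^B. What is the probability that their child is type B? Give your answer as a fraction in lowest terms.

ABO cross I^A I^B × I^A I^B → offspring phenotypes: 1/4 A, 1/4 B, 1/2 AB.
So P(type B) = 1/4.

1/4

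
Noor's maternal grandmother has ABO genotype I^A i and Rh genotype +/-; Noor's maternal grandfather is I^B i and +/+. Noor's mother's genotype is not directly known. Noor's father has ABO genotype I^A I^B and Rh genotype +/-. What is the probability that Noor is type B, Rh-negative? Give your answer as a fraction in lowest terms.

Noor's mother's ABO genotype from I^A i × I^B i: 1/4 I^A I^B, 1/4 I^A i, 1/4 I^B i, 1/4 i i.
Crossing each possibility with the father I^A I^B and summing P(type B): 1/4·1/4 + 1/4·1/4 + 1/4·1/2 + 1/4·1/2 = 3/8.
Similarly for Rh via the mother's Rh distribution: P(Rh-) = 1/8.
Independent loci: 3/8 × 1/8 = 3/64.

3/64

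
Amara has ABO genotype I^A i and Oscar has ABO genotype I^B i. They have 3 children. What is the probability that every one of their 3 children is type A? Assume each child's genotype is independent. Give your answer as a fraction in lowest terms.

1/64

ABO cross I^A i × I^B i → 1/4 O, 1/4 A, 1/4 B, 1/4 AB.
So P(type A) = 1/4 per child.
All 3 independent: (1/4)^3 = 1/64.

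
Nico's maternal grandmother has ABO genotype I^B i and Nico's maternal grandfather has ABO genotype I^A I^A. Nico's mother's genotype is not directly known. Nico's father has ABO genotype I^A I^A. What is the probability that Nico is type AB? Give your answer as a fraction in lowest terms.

Nico's mother's ABO genotype from I^B i × I^A I^A: 1/2 I^A I^B, 1/2 I^A i.
Crossing each possibility with the father I^A I^A and summing P(type AB): 1/2·1/2 + 1/2·0 = 1/4.

1/4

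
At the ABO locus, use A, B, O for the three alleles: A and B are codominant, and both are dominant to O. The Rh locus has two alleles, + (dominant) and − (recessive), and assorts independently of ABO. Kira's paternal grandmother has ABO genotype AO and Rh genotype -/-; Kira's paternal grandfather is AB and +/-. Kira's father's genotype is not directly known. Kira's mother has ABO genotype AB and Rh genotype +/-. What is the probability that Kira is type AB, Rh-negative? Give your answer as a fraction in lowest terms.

Kira's father's ABO genotype from AO × AB: 1/4 AA, 1/4 AB, 1/4 AO, 1/4 BO.
Crossing each possibility with the mother AB and summing P(type AB): 1/4·1/2 + 1/4·1/2 + 1/4·1/4 + 1/4·1/4 = 3/8.
Similarly for Rh via the father's Rh distribution: P(Rh-) = 3/8.
Independent loci: 3/8 × 3/8 = 9/64.

9/64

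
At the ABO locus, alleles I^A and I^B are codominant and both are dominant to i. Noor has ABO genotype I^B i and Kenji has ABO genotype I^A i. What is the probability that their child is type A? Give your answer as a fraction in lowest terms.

1/4

ABO cross I^B i × I^A i → offspring phenotypes: 1/4 O, 1/4 A, 1/4 B, 1/4 AB.
So P(type A) = 1/4.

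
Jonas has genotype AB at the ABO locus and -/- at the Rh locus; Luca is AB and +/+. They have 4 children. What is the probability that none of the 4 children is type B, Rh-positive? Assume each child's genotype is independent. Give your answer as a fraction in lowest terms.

81/256

ABO cross AB × AB → 1/4 A, 1/4 B, 1/2 AB.
Rh cross -/- × +/+ → 1 Rh+; so P(type B, Rh-positive) = 1/4 × 1 = 1/4 per child.
P(not type B, Rh-positive) = 3/4 for one child; (3/4)^4 = 81/256.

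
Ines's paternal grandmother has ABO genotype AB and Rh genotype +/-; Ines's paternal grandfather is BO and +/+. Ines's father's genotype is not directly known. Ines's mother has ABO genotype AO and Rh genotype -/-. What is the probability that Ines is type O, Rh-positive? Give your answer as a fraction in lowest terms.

Ines's father's ABO genotype from AB × BO: 1/4 AB, 1/4 AO, 1/4 BB, 1/4 BO.
Crossing each possibility with the mother AO and summing P(type O): 1/4·0 + 1/4·1/4 + 1/4·0 + 1/4·1/4 = 1/8.
Similarly for Rh via the father's Rh distribution: P(Rh+) = 3/4.
Independent loci: 1/8 × 3/4 = 3/32.

3/32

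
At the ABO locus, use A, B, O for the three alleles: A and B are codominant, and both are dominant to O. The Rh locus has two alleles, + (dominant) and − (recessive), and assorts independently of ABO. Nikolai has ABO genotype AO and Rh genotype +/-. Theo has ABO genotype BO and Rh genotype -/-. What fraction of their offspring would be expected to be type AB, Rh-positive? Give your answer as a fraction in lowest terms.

ABO cross AO × BO → offspring phenotypes: 1/4 O, 1/4 A, 1/4 B, 1/4 AB.
Rh cross +/- × -/- → 1/2 Rh+, 1/2 Rh-.
Independent loci: P(type AB, Rh-positive) = 1/4 × 1/2 = 1/8.

1/8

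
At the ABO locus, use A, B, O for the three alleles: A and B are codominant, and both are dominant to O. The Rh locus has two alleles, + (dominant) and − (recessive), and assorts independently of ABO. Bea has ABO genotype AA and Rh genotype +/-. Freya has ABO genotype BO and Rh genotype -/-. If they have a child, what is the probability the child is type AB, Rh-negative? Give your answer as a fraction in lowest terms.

ABO cross AA × BO → offspring phenotypes: 1/2 A, 1/2 AB.
Rh cross +/- × -/- → 1/2 Rh+, 1/2 Rh-.
Independent loci: P(type AB, Rh-negative) = 1/2 × 1/2 = 1/4.

1/4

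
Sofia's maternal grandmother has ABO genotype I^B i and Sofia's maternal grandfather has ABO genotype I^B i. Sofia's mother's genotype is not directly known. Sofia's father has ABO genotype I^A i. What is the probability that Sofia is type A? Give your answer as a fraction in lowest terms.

1/4

Sofia's mother's ABO genotype from I^B i × I^B i: 1/4 I^B I^B, 1/2 I^B i, 1/4 i i.
Crossing each possibility with the father I^A i and summing P(type A): 1/4·0 + 1/2·1/4 + 1/4·1/2 = 1/4.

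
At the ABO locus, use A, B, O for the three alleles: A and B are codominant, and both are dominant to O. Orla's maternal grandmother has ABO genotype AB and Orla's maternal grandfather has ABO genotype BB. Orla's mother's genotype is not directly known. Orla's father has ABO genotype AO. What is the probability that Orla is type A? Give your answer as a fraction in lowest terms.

1/4

Orla's mother's ABO genotype from AB × BB: 1/2 AB, 1/2 BB.
Crossing each possibility with the father AO and summing P(type A): 1/2·1/2 + 1/2·0 = 1/4.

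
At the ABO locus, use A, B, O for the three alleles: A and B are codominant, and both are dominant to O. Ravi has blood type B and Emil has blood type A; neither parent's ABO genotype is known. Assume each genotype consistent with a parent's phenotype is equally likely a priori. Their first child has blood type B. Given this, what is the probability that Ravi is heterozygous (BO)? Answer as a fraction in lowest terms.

1/3

Possible genotypes: Ravi ∈ {BB, BO}; Emil ∈ {AA, AO}.
Weight each parental genotype pair by prior × P(type-B child):
  BB × AO: posterior weight 2/3.
  BO × AO: posterior weight 1/3.
Sum the posterior weight over pairs where Ravi is BO: 1/3.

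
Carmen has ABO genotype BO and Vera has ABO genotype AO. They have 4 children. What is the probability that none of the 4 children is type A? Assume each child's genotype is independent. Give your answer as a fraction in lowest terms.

81/256

ABO cross BO × AO → 1/4 O, 1/4 A, 1/4 B, 1/4 AB.
So P(type A) = 1/4 per child.
P(not type A) = 3/4 for one child; (3/4)^4 = 81/256.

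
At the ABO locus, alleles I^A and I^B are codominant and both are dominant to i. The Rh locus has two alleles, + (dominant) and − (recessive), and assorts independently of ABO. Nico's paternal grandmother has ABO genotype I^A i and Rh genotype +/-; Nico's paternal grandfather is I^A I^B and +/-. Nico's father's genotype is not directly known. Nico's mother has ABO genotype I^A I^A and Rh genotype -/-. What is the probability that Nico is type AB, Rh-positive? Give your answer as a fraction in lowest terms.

Nico's father's ABO genotype from I^A i × I^A I^B: 1/4 I^A I^A, 1/4 I^A I^B, 1/4 I^A i, 1/4 I^B i.
Crossing each possibility with the mother I^A I^A and summing P(type AB): 1/4·0 + 1/4·1/2 + 1/4·0 + 1/4·1/2 = 1/4.
Similarly for Rh via the father's Rh distribution: P(Rh+) = 1/2.
Independent loci: 1/4 × 1/2 = 1/8.

1/8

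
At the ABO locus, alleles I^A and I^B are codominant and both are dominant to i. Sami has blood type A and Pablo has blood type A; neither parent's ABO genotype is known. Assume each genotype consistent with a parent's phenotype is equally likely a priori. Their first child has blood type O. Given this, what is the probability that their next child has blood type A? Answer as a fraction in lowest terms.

Possible genotypes: Sami ∈ {I^A I^A, I^A i}; Pablo ∈ {I^A I^A, I^A i}.
Weight each parental genotype pair by prior × P(type-O child):
  I^A i × I^A i: posterior weight 1; P(next child type A) = 3/4.
Weighted sum = 3/4.

3/4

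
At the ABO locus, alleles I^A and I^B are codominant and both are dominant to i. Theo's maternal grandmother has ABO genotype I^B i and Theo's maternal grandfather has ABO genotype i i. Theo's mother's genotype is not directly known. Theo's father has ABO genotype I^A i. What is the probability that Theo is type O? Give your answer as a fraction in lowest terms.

Theo's mother's ABO genotype from I^B i × i i: 1/2 I^B i, 1/2 i i.
Crossing each possibility with the father I^A i and summing P(type O): 1/2·1/4 + 1/2·1/2 = 3/8.

3/8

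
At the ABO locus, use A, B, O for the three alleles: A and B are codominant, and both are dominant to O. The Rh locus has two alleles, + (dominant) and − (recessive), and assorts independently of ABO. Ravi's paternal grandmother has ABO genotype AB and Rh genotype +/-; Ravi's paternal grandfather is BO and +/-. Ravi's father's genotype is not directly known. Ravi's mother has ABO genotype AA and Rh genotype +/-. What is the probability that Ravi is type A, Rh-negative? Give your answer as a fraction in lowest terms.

Ravi's father's ABO genotype from AB × BO: 1/4 AB, 1/4 AO, 1/4 BB, 1/4 BO.
Crossing each possibility with the mother AA and summing P(type A): 1/4·1/2 + 1/4·1 + 1/4·0 + 1/4·1/2 = 1/2.
Similarly for Rh via the father's Rh distribution: P(Rh-) = 1/4.
Independent loci: 1/2 × 1/4 = 1/8.

1/8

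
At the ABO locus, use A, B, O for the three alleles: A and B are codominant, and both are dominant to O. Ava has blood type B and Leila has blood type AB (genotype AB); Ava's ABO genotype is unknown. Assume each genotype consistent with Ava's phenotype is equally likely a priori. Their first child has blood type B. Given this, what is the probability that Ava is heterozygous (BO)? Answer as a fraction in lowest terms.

1/2

Possible genotypes: Ava ∈ {BB, BO}; Leila ∈ {AB}.
Weight each parental genotype pair by prior × P(type-B child):
  BB × AB: posterior weight 1/2.
  BO × AB: posterior weight 1/2.
Sum the posterior weight over pairs where Ava is BO: 1/2.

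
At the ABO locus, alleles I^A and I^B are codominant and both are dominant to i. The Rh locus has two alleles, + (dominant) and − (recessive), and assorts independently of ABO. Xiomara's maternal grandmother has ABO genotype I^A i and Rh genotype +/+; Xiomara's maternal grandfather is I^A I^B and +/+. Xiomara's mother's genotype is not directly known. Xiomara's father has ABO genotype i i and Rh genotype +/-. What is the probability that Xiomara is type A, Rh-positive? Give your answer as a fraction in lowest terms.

1/2

Xiomara's mother's ABO genotype from I^A i × I^A I^B: 1/4 I^A I^A, 1/4 I^A I^B, 1/4 I^A i, 1/4 I^B i.
Crossing each possibility with the father i i and summing P(type A): 1/4·1 + 1/4·1/2 + 1/4·1/2 + 1/4·0 = 1/2.
Similarly for Rh via the mother's Rh distribution: P(Rh+) = 1.
Independent loci: 1/2 × 1 = 1/2.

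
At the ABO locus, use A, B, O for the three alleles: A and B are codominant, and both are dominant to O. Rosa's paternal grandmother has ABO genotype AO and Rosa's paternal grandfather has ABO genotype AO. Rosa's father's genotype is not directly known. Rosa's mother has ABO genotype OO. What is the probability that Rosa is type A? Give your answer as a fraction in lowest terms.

1/2

Rosa's father's ABO genotype from AO × AO: 1/4 AA, 1/2 AO, 1/4 OO.
Crossing each possibility with the mother OO and summing P(type A): 1/4·1 + 1/2·1/2 + 1/4·0 = 1/2.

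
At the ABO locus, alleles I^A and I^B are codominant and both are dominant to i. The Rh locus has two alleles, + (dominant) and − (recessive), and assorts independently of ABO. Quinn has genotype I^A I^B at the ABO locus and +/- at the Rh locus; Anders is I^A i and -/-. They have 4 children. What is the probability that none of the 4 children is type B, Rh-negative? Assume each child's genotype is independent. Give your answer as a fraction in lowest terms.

ABO cross I^A I^B × I^A i → 1/2 A, 1/4 B, 1/4 AB.
Rh cross +/- × -/- → 1/2 Rh+, 1/2 Rh-; so P(type B, Rh-negative) = 1/4 × 1/2 = 1/8 per child.
P(not type B, Rh-negative) = 7/8 for one child; (7/8)^4 = 2401/4096.

2401/4096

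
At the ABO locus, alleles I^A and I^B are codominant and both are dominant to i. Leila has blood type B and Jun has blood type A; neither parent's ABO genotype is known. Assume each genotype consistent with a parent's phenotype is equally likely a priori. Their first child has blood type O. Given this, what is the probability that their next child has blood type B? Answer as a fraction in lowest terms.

1/4

Possible genotypes: Leila ∈ {I^B I^B, I^B i}; Jun ∈ {I^A I^A, I^A i}.
Weight each parental genotype pair by prior × P(type-O child):
  I^B i × I^A i: posterior weight 1; P(next child type B) = 1/4.
Weighted sum = 1/4.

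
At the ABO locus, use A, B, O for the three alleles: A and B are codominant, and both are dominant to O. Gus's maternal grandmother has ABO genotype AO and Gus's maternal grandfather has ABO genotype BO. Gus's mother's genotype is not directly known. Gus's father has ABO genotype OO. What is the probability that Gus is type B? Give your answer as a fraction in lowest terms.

Gus's mother's ABO genotype from AO × BO: 1/4 AB, 1/4 AO, 1/4 BO, 1/4 OO.
Crossing each possibility with the father OO and summing P(type B): 1/4·1/2 + 1/4·0 + 1/4·1/2 + 1/4·0 = 1/4.

1/4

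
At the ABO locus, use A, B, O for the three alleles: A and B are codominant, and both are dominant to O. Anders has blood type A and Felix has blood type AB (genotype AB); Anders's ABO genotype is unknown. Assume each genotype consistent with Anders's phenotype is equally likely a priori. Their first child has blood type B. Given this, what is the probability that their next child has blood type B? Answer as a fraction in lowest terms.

Possible genotypes: Anders ∈ {AA, AO}; Felix ∈ {AB}.
Weight each parental genotype pair by prior × P(type-B child):
  AO × AB: posterior weight 1; P(next child type B) = 1/4.
Weighted sum = 1/4.

1/4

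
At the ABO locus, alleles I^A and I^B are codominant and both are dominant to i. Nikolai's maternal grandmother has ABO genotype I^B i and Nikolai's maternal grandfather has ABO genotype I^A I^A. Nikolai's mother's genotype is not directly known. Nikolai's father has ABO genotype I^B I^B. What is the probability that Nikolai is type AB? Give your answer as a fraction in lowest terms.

1/2

Nikolai's mother's ABO genotype from I^B i × I^A I^A: 1/2 I^A I^B, 1/2 I^A i.
Crossing each possibility with the father I^B I^B and summing P(type AB): 1/2·1/2 + 1/2·1/2 = 1/2.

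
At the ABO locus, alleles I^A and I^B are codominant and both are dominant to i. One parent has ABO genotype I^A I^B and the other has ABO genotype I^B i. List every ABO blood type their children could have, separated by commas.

Gametes from I^A I^B × I^B i give offspring ABO genotypes I^A I^B, I^A i, I^B I^B, I^B i, i.e. phenotypes A, B, AB.

A, B, AB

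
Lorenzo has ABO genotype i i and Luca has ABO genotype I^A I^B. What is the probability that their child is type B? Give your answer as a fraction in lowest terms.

1/2

ABO cross i i × I^A I^B → offspring phenotypes: 1/2 A, 1/2 B.
So P(type B) = 1/2.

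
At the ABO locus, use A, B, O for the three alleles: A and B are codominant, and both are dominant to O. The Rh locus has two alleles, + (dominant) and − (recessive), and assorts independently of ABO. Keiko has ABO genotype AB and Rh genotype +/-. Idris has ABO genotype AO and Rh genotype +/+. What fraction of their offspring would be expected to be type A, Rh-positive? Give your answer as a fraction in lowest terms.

1/2

ABO cross AB × AO → offspring phenotypes: 1/2 A, 1/4 B, 1/4 AB.
Rh cross +/- × +/+ → 1 Rh+.
Independent loci: P(type A, Rh-positive) = 1/2 × 1 = 1/2.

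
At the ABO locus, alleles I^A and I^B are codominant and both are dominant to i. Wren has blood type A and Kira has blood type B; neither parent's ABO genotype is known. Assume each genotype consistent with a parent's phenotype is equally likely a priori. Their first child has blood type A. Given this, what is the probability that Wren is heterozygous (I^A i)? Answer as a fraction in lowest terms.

Possible genotypes: Wren ∈ {I^A I^A, I^A i}; Kira ∈ {I^B I^B, I^B i}.
Weight each parental genotype pair by prior × P(type-A child):
  I^A I^A × I^B i: posterior weight 2/3.
  I^A i × I^B i: posterior weight 1/3.
Sum the posterior weight over pairs where Wren is I^A i: 1/3.

1/3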